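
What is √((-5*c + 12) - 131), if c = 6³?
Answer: I*√1199 ≈ 34.627*I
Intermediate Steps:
c = 216
√((-5*c + 12) - 131) = √((-5*216 + 12) - 131) = √((-1080 + 12) - 131) = √(-1068 - 131) = √(-1199) = I*√1199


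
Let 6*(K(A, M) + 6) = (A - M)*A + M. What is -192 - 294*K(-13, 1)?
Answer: -7395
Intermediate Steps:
K(A, M) = -6 + M/6 + A*(A - M)/6 (K(A, M) = -6 + ((A - M)*A + M)/6 = -6 + (A*(A - M) + M)/6 = -6 + (M + A*(A - M))/6 = -6 + (M/6 + A*(A - M)/6) = -6 + M/6 + A*(A - M)/6)
-192 - 294*K(-13, 1) = -192 - 294*(-6 + (⅙)*1 + (⅙)*(-13)² - ⅙*(-13)*1) = -192 - 294*(-6 + ⅙ + (⅙)*169 + 13/6) = -192 - 294*(-6 + ⅙ + 169/6 + 13/6) = -192 - 294*49/2 = -192 - 7203 = -7395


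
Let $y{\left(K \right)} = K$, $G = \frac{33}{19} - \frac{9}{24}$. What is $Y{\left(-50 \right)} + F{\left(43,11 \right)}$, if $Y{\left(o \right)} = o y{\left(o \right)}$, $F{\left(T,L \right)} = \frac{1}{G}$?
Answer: $\frac{517652}{207} \approx 2500.7$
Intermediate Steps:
$G = \frac{207}{152}$ ($G = 33 \cdot \frac{1}{19} - \frac{3}{8} = \frac{33}{19} - \frac{3}{8} = \frac{207}{152} \approx 1.3618$)
$F{\left(T,L \right)} = \frac{152}{207}$ ($F{\left(T,L \right)} = \frac{1}{\frac{207}{152}} = \frac{152}{207}$)
$Y{\left(o \right)} = o^{2}$ ($Y{\left(o \right)} = o o = o^{2}$)
$Y{\left(-50 \right)} + F{\left(43,11 \right)} = \left(-50\right)^{2} + \frac{152}{207} = 2500 + \frac{152}{207} = \frac{517652}{207}$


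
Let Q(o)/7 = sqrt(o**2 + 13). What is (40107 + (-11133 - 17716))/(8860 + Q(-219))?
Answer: 49872940/38074437 - 669851*sqrt(166)/38074437 ≈ 1.0832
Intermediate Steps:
Q(o) = 7*sqrt(13 + o**2) (Q(o) = 7*sqrt(o**2 + 13) = 7*sqrt(13 + o**2))
(40107 + (-11133 - 17716))/(8860 + Q(-219)) = (40107 + (-11133 - 17716))/(8860 + 7*sqrt(13 + (-219)**2)) = (40107 - 28849)/(8860 + 7*sqrt(13 + 47961)) = 11258/(8860 + 7*sqrt(47974)) = 11258/(8860 + 7*(17*sqrt(166))) = 11258/(8860 + 119*sqrt(166))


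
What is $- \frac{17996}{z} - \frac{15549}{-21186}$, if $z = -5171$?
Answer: $\frac{153889045}{36517602} \approx 4.2141$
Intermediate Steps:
$- \frac{17996}{z} - \frac{15549}{-21186} = - \frac{17996}{-5171} - \frac{15549}{-21186} = \left(-17996\right) \left(- \frac{1}{5171}\right) - - \frac{5183}{7062} = \frac{17996}{5171} + \frac{5183}{7062} = \frac{153889045}{36517602}$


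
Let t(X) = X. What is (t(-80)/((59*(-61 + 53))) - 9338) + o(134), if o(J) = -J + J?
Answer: -550932/59 ≈ -9337.8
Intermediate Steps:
o(J) = 0
(t(-80)/((59*(-61 + 53))) - 9338) + o(134) = (-80*1/(59*(-61 + 53)) - 9338) + 0 = (-80/(59*(-8)) - 9338) + 0 = (-80/(-472) - 9338) + 0 = (-80*(-1/472) - 9338) + 0 = (10/59 - 9338) + 0 = -550932/59 + 0 = -550932/59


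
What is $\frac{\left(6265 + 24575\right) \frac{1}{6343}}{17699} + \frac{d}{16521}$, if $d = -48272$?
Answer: $- \frac{5418734842264}{1854726050397} \approx -2.9216$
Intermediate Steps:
$\frac{\left(6265 + 24575\right) \frac{1}{6343}}{17699} + \frac{d}{16521} = \frac{\left(6265 + 24575\right) \frac{1}{6343}}{17699} - \frac{48272}{16521} = 30840 \cdot \frac{1}{6343} \cdot \frac{1}{17699} - \frac{48272}{16521} = \frac{30840}{6343} \cdot \frac{1}{17699} - \frac{48272}{16521} = \frac{30840}{112264757} - \frac{48272}{16521} = - \frac{5418734842264}{1854726050397}$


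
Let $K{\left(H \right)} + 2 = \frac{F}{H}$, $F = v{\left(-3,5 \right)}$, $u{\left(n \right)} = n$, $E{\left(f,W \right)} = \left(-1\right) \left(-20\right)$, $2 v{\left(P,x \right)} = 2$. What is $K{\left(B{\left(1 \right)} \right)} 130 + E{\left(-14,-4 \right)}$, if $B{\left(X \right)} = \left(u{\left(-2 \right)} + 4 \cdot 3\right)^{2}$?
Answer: $- \frac{2387}{10} \approx -238.7$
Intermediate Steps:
$v{\left(P,x \right)} = 1$ ($v{\left(P,x \right)} = \frac{1}{2} \cdot 2 = 1$)
$E{\left(f,W \right)} = 20$
$F = 1$
$B{\left(X \right)} = 100$ ($B{\left(X \right)} = \left(-2 + 4 \cdot 3\right)^{2} = \left(-2 + 12\right)^{2} = 10^{2} = 100$)
$K{\left(H \right)} = -2 + \frac{1}{H}$ ($K{\left(H \right)} = -2 + 1 \frac{1}{H} = -2 + \frac{1}{H}$)
$K{\left(B{\left(1 \right)} \right)} 130 + E{\left(-14,-4 \right)} = \left(-2 + \frac{1}{100}\right) 130 + 20 = \left(- \frac{199}{100}\right) 130 + 20 = - \frac{2587}{10} + 20 = - \frac{2387}{10}$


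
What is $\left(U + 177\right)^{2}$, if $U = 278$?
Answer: $207025$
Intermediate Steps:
$\left(U + 177\right)^{2} = \left(278 + 177\right)^{2} = 455^{2} = 207025$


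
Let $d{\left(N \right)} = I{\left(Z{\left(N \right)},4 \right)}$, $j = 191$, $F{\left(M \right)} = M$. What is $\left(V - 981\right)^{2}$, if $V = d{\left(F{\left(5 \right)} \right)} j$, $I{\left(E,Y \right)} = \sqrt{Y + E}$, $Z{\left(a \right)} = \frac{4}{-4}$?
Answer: $1071804 - 374742 \sqrt{3} \approx 4.2273 \cdot 10^{5}$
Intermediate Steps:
$Z{\left(a \right)} = -1$ ($Z{\left(a \right)} = 4 \left(- \frac{1}{4}\right) = -1$)
$I{\left(E,Y \right)} = \sqrt{E + Y}$
$d{\left(N \right)} = \sqrt{3}$ ($d{\left(N \right)} = \sqrt{-1 + 4} = \sqrt{3}$)
$V = 191 \sqrt{3}$ ($V = \sqrt{3} \cdot 191 = 191 \sqrt{3} \approx 330.82$)
$\left(V - 981\right)^{2} = \left(191 \sqrt{3} - 981\right)^{2} = \left(-981 + 191 \sqrt{3}\right)^{2}$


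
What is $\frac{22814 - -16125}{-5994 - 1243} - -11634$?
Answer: $\frac{84156319}{7237} \approx 11629.0$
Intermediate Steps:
$\frac{22814 - -16125}{-5994 - 1243} - -11634 = \frac{22814 + 16125}{-7237} + 11634 = 38939 \left(- \frac{1}{7237}\right) + 11634 = - \frac{38939}{7237} + 11634 = \frac{84156319}{7237}$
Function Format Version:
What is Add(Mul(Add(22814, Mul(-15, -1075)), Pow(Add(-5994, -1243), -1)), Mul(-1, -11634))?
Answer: Rational(84156319, 7237) ≈ 11629.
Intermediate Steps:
Add(Mul(Add(22814, Mul(-15, -1075)), Pow(Add(-5994, -1243), -1)), Mul(-1, -11634)) = Add(Mul(Add(22814, 16125), Pow(-7237, -1)), 11634) = Add(Mul(38939, Rational(-1, 7237)), 11634) = Add(Rational(-38939, 7237), 11634) = Rational(84156319, 7237)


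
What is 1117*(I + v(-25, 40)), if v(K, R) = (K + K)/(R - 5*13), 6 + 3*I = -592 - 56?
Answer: -241272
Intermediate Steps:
I = -218 (I = -2 + (-592 - 56)/3 = -2 + (1/3)*(-648) = -2 - 216 = -218)
v(K, R) = 2*K/(-65 + R) (v(K, R) = (2*K)/(R - 65) = (2*K)/(-65 + R) = 2*K/(-65 + R))
1117*(I + v(-25, 40)) = 1117*(-218 + 2*(-25)/(-65 + 40)) = 1117*(-218 + 2*(-25)/(-25)) = 1117*(-218 + 2*(-25)*(-1/25)) = 1117*(-218 + 2) = 1117*(-216) = -241272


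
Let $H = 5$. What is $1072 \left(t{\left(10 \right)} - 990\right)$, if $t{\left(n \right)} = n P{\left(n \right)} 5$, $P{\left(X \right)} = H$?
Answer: $-793280$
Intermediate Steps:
$P{\left(X \right)} = 5$
$t{\left(n \right)} = 25 n$ ($t{\left(n \right)} = n 5 \cdot 5 = 5 n 5 = 25 n$)
$1072 \left(t{\left(10 \right)} - 990\right) = 1072 \left(25 \cdot 10 - 990\right) = 1072 \left(250 - 990\right) = 1072 \left(-740\right) = -793280$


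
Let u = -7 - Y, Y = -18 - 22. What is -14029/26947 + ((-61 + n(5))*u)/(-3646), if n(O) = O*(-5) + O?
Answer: 20879597/98248762 ≈ 0.21252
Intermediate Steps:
Y = -40
u = 33 (u = -7 - 1*(-40) = -7 + 40 = 33)
n(O) = -4*O (n(O) = -5*O + O = -4*O)
-14029/26947 + ((-61 + n(5))*u)/(-3646) = -14029/26947 + ((-61 - 4*5)*33)/(-3646) = -14029*1/26947 + ((-61 - 20)*33)*(-1/3646) = -14029/26947 - 81*33*(-1/3646) = -14029/26947 - 2673*(-1/3646) = -14029/26947 + 2673/3646 = 20879597/98248762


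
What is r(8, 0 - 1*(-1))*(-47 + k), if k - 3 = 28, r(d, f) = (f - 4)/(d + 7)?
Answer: 16/5 ≈ 3.2000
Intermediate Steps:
r(d, f) = (-4 + f)/(7 + d)
k = 31 (k = 3 + 28 = 31)
r(8, 0 - 1*(-1))*(-47 + k) = ((-4 + (0 - 1*(-1)))/(7 + 8))*(-47 + 31) = ((-4 + (0 + 1))/15)*(-16) = ((-4 + 1)/15)*(-16) = ((1/15)*(-3))*(-16) = -1/5*(-16) = 16/5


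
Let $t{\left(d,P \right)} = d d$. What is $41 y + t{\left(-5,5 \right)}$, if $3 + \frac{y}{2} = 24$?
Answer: $1747$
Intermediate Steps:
$y = 42$ ($y = -6 + 2 \cdot 24 = -6 + 48 = 42$)
$t{\left(d,P \right)} = d^{2}$
$41 y + t{\left(-5,5 \right)} = 41 \cdot 42 + \left(-5\right)^{2} = 1722 + 25 = 1747$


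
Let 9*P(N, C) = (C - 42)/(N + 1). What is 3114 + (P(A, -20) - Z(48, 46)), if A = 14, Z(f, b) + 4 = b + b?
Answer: 408448/135 ≈ 3025.5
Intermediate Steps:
Z(f, b) = -4 + 2*b (Z(f, b) = -4 + (b + b) = -4 + 2*b)
P(N, C) = (-42 + C)/(9*(1 + N)) (P(N, C) = ((C - 42)/(N + 1))/9 = ((-42 + C)/(1 + N))/9 = (-42 + C)/(9*(1 + N)))
3114 + (P(A, -20) - Z(48, 46)) = 3114 + ((-42 - 20)/(9*(1 + 14)) - (-4 + 2*46)) = 3114 + ((⅑)*(-62)/15 - (-4 + 92)) = 3114 + ((⅑)*(1/15)*(-62) - 1*88) = 3114 + (-62/135 - 88) = 3114 - 11942/135 = 408448/135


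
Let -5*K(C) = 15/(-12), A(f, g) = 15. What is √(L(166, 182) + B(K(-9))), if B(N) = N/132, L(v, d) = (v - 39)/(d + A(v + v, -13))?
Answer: √437211753/26004 ≈ 0.80409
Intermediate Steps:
K(C) = ¼ (K(C) = -3/(-12) = -3*(-1)/12 = -⅕*(-5/4) = ¼)
L(v, d) = (-39 + v)/(15 + d) (L(v, d) = (v - 39)/(d + 15) = (-39 + v)/(15 + d))
B(N) = N/132 (B(N) = N*(1/132) = N/132)
√(L(166, 182) + B(K(-9))) = √((-39 + 166)/(15 + 182) + (1/132)*(¼)) = √(127/197 + 1/528) = √(67253/104016) = √437211753/26004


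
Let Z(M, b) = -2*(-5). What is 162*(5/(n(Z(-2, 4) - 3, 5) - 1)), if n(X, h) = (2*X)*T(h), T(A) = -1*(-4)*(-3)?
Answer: -810/169 ≈ -4.7929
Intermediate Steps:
Z(M, b) = 10
T(A) = -12 (T(A) = 4*(-3) = -12)
n(X, h) = -24*X (n(X, h) = (2*X)*(-12) = -24*X)
162*(5/(n(Z(-2, 4) - 3, 5) - 1)) = 162*(5/(-24*(10 - 3) - 1)) = 162*(5/(-24*7 - 1)) = 162*(5/(-168 - 1)) = 162*(5/(-169)) = 162*(5*(-1/169)) = 162*(-5/169) = -810/169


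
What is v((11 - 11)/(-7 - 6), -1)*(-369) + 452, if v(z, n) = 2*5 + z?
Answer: -3238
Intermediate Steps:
v(z, n) = 10 + z
v((11 - 11)/(-7 - 6), -1)*(-369) + 452 = (10 + (11 - 11)/(-7 - 6))*(-369) + 452 = (10 + 0/(-13))*(-369) + 452 = (10 + 0*(-1/13))*(-369) + 452 = (10 + 0)*(-369) + 452 = 10*(-369) + 452 = -3690 + 452 = -3238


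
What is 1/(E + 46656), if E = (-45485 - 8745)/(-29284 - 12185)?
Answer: 41469/1934831894 ≈ 2.1433e-5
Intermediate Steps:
E = 54230/41469 (E = -54230/(-41469) = -54230*(-1/41469) = 54230/41469 ≈ 1.3077)
1/(E + 46656) = 1/(54230/41469 + 46656) = 1/(1934831894/41469) = 41469/1934831894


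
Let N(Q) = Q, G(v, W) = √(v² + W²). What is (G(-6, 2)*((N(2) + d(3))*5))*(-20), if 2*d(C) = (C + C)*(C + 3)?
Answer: -4000*√10 ≈ -12649.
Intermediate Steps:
G(v, W) = √(W² + v²)
d(C) = C*(3 + C) (d(C) = ((C + C)*(C + 3))/2 = ((2*C)*(3 + C))/2 = (2*C*(3 + C))/2 = C*(3 + C))
(G(-6, 2)*((N(2) + d(3))*5))*(-20) = (√(2² + (-6)²)*((2 + 3*(3 + 3))*5))*(-20) = (√(4 + 36)*((2 + 3*6)*5))*(-20) = (√40*((2 + 18)*5))*(-20) = ((2*√10)*(20*5))*(-20) = ((2*√10)*100)*(-20) = (200*√10)*(-20) = -4000*√10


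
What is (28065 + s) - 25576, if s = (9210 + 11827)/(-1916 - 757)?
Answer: 6632060/2673 ≈ 2481.1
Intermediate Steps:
s = -21037/2673 (s = 21037/(-2673) = 21037*(-1/2673) = -21037/2673 ≈ -7.8702)
(28065 + s) - 25576 = (28065 - 21037/2673) - 25576 = 74996708/2673 - 25576 = 6632060/2673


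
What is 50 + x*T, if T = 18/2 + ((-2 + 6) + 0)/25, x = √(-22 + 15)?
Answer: 50 + 229*I*√7/25 ≈ 50.0 + 24.235*I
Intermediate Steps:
x = I*√7 (x = √(-7) = I*√7 ≈ 2.6458*I)
T = 229/25 (T = 18*(½) + (4 + 0)*(1/25) = 9 + 4*(1/25) = 9 + 4/25 = 229/25 ≈ 9.1600)
50 + x*T = 50 + (I*√7)*(229/25) = 50 + 229*I*√7/25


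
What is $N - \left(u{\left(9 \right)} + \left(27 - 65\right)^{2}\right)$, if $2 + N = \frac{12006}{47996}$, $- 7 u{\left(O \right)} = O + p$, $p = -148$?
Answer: $- \frac{246201457}{167986} \approx -1465.6$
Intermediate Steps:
$u{\left(O \right)} = \frac{148}{7} - \frac{O}{7}$ ($u{\left(O \right)} = - \frac{O - 148}{7} = - \frac{-148 + O}{7} = \frac{148}{7} - \frac{O}{7}$)
$N = - \frac{41993}{23998}$ ($N = -2 + \frac{12006}{47996} = -2 + 12006 \cdot \frac{1}{47996} = -2 + \frac{6003}{23998} = - \frac{41993}{23998} \approx -1.7499$)
$N - \left(u{\left(9 \right)} + \left(27 - 65\right)^{2}\right) = - \frac{41993}{23998} - \left(\left(\frac{148}{7} - \frac{9}{7}\right) + \left(27 - 65\right)^{2}\right) = - \frac{41993}{23998} - \left(\left(\frac{148}{7} - \frac{9}{7}\right) + \left(-38\right)^{2}\right) = - \frac{41993}{23998} - \left(\frac{139}{7} + 1444\right) = - \frac{41993}{23998} - \frac{10247}{7} = - \frac{246201457}{167986}$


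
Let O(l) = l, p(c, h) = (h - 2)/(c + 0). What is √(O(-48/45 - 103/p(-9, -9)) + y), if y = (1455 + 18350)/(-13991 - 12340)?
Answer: 2*I*√5015544722485/482735 ≈ 9.2785*I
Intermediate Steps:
p(c, h) = (-2 + h)/c
y = -19805/26331 (y = 19805/(-26331) = 19805*(-1/26331) = -19805/26331 ≈ -0.75216)
√(O(-48/45 - 103/p(-9, -9)) + y) = √((-48/45 - 103*(-9/(-2 - 9))) - 19805/26331) = √((-48*1/45 - 103/((-⅑*(-11)))) - 19805/26331) = √((-16/15 - 103/11/9) - 19805/26331) = √((-16/15 - 103*9/11) - 19805/26331) = √((-16/15 - 927/11) - 19805/26331) = √(-14081/165 - 19805/26331) = √(-41559404/482735) = 2*I*√5015544722485/482735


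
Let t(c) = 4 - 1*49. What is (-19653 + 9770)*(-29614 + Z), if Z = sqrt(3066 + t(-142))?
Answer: 292675162 - 9883*sqrt(3021) ≈ 2.9213e+8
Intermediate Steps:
t(c) = -45 (t(c) = 4 - 49 = -45)
Z = sqrt(3021) (Z = sqrt(3066 - 45) = sqrt(3021) ≈ 54.964)
(-19653 + 9770)*(-29614 + Z) = (-19653 + 9770)*(-29614 + sqrt(3021)) = -9883*(-29614 + sqrt(3021)) = 292675162 - 9883*sqrt(3021)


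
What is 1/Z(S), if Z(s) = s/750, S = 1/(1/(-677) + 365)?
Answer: 185328000/677 ≈ 2.7375e+5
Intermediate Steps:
S = 677/247104 (S = 1/(-1/677 + 365) = 1/(247104/677) = 677/247104 ≈ 0.0027397)
Z(s) = s/750 (Z(s) = s*(1/750) = s/750)
1/Z(S) = 1/((1/750)*(677/247104)) = 1/(677/185328000) = 185328000/677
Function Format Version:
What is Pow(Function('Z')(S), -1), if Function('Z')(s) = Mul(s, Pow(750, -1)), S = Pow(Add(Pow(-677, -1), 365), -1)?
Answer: Rational(185328000, 677) ≈ 2.7375e+5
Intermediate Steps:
S = Rational(677, 247104) (S = Pow(Add(Rational(-1, 677), 365), -1) = Pow(Rational(247104, 677), -1) = Rational(677, 247104) ≈ 0.0027397)
Function('Z')(s) = Mul(Rational(1, 750), s) (Function('Z')(s) = Mul(s, Rational(1, 750)) = Mul(Rational(1, 750), s))
Pow(Function('Z')(S), -1) = Pow(Mul(Rational(1, 750), Rational(677, 247104)), -1) = Pow(Rational(677, 185328000), -1) = Rational(185328000, 677)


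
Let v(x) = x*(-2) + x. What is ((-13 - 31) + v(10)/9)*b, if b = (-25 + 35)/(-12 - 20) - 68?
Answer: 221879/72 ≈ 3081.7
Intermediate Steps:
v(x) = -x (v(x) = -2*x + x = -x)
b = -1093/16 (b = 10/(-32) - 68 = 10*(-1/32) - 68 = -5/16 - 68 = -1093/16 ≈ -68.313)
((-13 - 31) + v(10)/9)*b = ((-13 - 31) - 1*10/9)*(-1093/16) = (-44 - 10*⅑)*(-1093/16) = (-44 - 10/9)*(-1093/16) = -406/9*(-1093/16) = 221879/72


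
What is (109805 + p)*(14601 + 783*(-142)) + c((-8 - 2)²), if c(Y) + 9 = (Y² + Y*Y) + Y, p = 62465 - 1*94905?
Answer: -7472278434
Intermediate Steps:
p = -32440 (p = 62465 - 94905 = -32440)
c(Y) = -9 + Y + 2*Y² (c(Y) = -9 + ((Y² + Y*Y) + Y) = -9 + ((Y² + Y²) + Y) = -9 + (2*Y² + Y) = -9 + (Y + 2*Y²) = -9 + Y + 2*Y²)
(109805 + p)*(14601 + 783*(-142)) + c((-8 - 2)²) = (109805 - 32440)*(14601 + 783*(-142)) + (-9 + (-8 - 2)² + 2*((-8 - 2)²)²) = 77365*(14601 - 111186) + (-9 + (-10)² + 2*((-10)²)²) = 77365*(-96585) + (-9 + 100 + 2*100²) = -7472298525 + (-9 + 100 + 2*10000) = -7472298525 + (-9 + 100 + 20000) = -7472298525 + 20091 = -7472278434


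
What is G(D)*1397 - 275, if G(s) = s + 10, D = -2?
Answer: 10901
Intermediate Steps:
G(s) = 10 + s
G(D)*1397 - 275 = (10 - 2)*1397 - 275 = 8*1397 - 275 = 11176 - 275 = 10901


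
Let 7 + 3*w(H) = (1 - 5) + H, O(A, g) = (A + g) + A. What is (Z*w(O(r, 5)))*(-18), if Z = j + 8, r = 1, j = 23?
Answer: 744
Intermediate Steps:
O(A, g) = g + 2*A
w(H) = -11/3 + H/3 (w(H) = -7/3 + ((1 - 5) + H)/3 = -7/3 + (-4 + H)/3 = -7/3 + (-4/3 + H/3) = -11/3 + H/3)
Z = 31 (Z = 23 + 8 = 31)
(Z*w(O(r, 5)))*(-18) = (31*(-11/3 + (5 + 2*1)/3))*(-18) = (31*(-11/3 + (5 + 2)/3))*(-18) = (31*(-11/3 + (⅓)*7))*(-18) = (31*(-11/3 + 7/3))*(-18) = (31*(-4/3))*(-18) = -124/3*(-18) = 744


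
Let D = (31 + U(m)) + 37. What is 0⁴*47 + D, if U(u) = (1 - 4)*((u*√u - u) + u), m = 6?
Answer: 68 - 18*√6 ≈ 23.909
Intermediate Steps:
U(u) = -3*u^(3/2) (U(u) = -3*((u^(3/2) - u) + u) = -3*u^(3/2))
D = 68 - 18*√6 (D = (31 - 18*√6) + 37 = 68 - 18*√6 ≈ 23.909)
0⁴*47 + D = 0⁴*47 + (68 - 18*√6) = 0*47 + (68 - 18*√6) = 0 + (68 - 18*√6) = 68 - 18*√6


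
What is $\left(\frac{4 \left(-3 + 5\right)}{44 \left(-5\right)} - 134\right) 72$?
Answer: $- \frac{530784}{55} \approx -9650.6$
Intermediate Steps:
$\left(\frac{4 \left(-3 + 5\right)}{44 \left(-5\right)} - 134\right) 72 = \left(\frac{4 \cdot 2}{-220} - 134\right) 72 = \left(8 \left(- \frac{1}{220}\right) - 134\right) 72 = \left(- \frac{2}{55} - 134\right) 72 = \left(- \frac{7372}{55}\right) 72 = - \frac{530784}{55}$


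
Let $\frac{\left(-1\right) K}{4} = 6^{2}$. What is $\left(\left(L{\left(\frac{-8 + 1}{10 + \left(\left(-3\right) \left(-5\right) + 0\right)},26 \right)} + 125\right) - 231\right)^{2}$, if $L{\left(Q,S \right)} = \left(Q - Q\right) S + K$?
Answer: $62500$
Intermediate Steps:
$K = -144$ ($K = - 4 \cdot 6^{2} = \left(-4\right) 36 = -144$)
$L{\left(Q,S \right)} = -144$ ($L{\left(Q,S \right)} = \left(Q - Q\right) S - 144 = 0 S - 144 = 0 - 144 = -144$)
$\left(\left(L{\left(\frac{-8 + 1}{10 + \left(\left(-3\right) \left(-5\right) + 0\right)},26 \right)} + 125\right) - 231\right)^{2} = \left(\left(-144 + 125\right) - 231\right)^{2} = \left(-19 - 231\right)^{2} = \left(-250\right)^{2} = 62500$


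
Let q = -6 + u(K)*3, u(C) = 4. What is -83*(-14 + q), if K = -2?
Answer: 664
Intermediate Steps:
q = 6 (q = -6 + 4*3 = -6 + 12 = 6)
-83*(-14 + q) = -83*(-14 + 6) = -83*(-8) = 664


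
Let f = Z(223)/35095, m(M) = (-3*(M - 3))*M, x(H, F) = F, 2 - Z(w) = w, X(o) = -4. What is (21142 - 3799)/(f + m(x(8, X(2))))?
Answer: -608652585/2948201 ≈ -206.45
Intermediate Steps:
Z(w) = 2 - w
m(M) = M*(9 - 3*M) (m(M) = (-3*(-3 + M))*M = (9 - 3*M)*M = M*(9 - 3*M))
f = -221/35095 (f = (2 - 1*223)/35095 = (2 - 223)*(1/35095) = -221*1/35095 = -221/35095 ≈ -0.0062972)
(21142 - 3799)/(f + m(x(8, X(2)))) = (21142 - 3799)/(-221/35095 + 3*(-4)*(3 - 1*(-4))) = 17343/(-221/35095 + 3*(-4)*(3 + 4)) = 17343/(-221/35095 + 3*(-4)*7) = 17343/(-221/35095 - 84) = 17343/(-2948201/35095) = 17343*(-35095/2948201) = -608652585/2948201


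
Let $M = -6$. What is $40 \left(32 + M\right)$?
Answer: $1040$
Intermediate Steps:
$40 \left(32 + M\right) = 40 \left(32 - 6\right) = 40 \cdot 26 = 1040$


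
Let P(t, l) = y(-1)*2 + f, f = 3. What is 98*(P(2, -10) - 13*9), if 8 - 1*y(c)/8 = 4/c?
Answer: 7644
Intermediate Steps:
y(c) = 64 - 32/c
P(t, l) = 195 (P(t, l) = (64 - 32/(-1))*2 + 3 = (64 - 32*(-1))*2 + 3 = (64 + 32)*2 + 3 = 96*2 + 3 = 192 + 3 = 195)
98*(P(2, -10) - 13*9) = 98*(195 - 13*9) = 98*(195 - 117) = 98*78 = 7644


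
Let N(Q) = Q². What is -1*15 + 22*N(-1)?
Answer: 7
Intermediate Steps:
-1*15 + 22*N(-1) = -1*15 + 22*(-1)² = -15 + 22*1 = -15 + 22 = 7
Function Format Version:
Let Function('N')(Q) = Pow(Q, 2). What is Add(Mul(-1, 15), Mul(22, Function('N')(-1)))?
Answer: 7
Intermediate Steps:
Add(Mul(-1, 15), Mul(22, Function('N')(-1))) = Add(Mul(-1, 15), Mul(22, Pow(-1, 2))) = Add(-15, Mul(22, 1)) = Add(-15, 22) = 7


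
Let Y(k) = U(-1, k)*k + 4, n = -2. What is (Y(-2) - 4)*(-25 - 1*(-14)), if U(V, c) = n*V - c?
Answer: 88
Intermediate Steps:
U(V, c) = -c - 2*V (U(V, c) = -2*V - c = -c - 2*V)
Y(k) = 4 + k*(2 - k) (Y(k) = (-k - 2*(-1))*k + 4 = (-k + 2)*k + 4 = (2 - k)*k + 4 = k*(2 - k) + 4 = 4 + k*(2 - k))
(Y(-2) - 4)*(-25 - 1*(-14)) = ((4 - 1*(-2)*(-2 - 2)) - 4)*(-25 - 1*(-14)) = ((4 - 1*(-2)*(-4)) - 4)*(-25 + 14) = ((4 - 8) - 4)*(-11) = (-4 - 4)*(-11) = -8*(-11) = 88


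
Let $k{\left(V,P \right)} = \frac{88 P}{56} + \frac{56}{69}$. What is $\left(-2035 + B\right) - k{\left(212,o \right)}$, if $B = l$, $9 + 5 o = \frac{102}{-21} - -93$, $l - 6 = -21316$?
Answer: $- \frac{395081431}{16905} \approx -23371.0$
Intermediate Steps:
$l = -21310$ ($l = 6 - 21316 = -21310$)
$o = \frac{554}{35}$ ($o = - \frac{9}{5} + \frac{\frac{102}{-21} - -93}{5} = - \frac{9}{5} + \frac{102 \left(- \frac{1}{21}\right) + 93}{5} = - \frac{9}{5} + \frac{- \frac{34}{7} + 93}{5} = - \frac{9}{5} + \frac{1}{5} \cdot \frac{617}{7} = - \frac{9}{5} + \frac{617}{35} = \frac{554}{35} \approx 15.829$)
$k{\left(V,P \right)} = \frac{56}{69} + \frac{11 P}{7}$ ($k{\left(V,P \right)} = 88 P \frac{1}{56} + 56 \cdot \frac{1}{69} = \frac{11 P}{7} + \frac{56}{69} = \frac{56}{69} + \frac{11 P}{7}$)
$B = -21310$
$\left(-2035 + B\right) - k{\left(212,o \right)} = \left(-2035 - 21310\right) - \left(\frac{56}{69} + \frac{11}{7} \cdot \frac{554}{35}\right) = -23345 - \left(\frac{56}{69} + \frac{6094}{245}\right) = -23345 - \frac{434206}{16905} = - \frac{395081431}{16905}$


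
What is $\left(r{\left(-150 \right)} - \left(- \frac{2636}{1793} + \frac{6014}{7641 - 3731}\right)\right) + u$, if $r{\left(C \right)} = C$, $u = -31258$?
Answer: $- \frac{110095171691}{3505315} \approx -31408.0$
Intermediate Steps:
$\left(r{\left(-150 \right)} - \left(- \frac{2636}{1793} + \frac{6014}{7641 - 3731}\right)\right) + u = \left(-150 - \left(- \frac{2636}{1793} + \frac{6014}{7641 - 3731}\right)\right) - 31258 = \left(-150 - \left(- \frac{2636}{1793} + \frac{6014}{3910}\right)\right) - 31258 = \left(-150 + \left(\left(-6014\right) \frac{1}{3910} + \frac{2636}{1793}\right)\right) - 31258 = \left(-150 + \left(- \frac{3007}{1955} + \frac{2636}{1793}\right)\right) - 31258 = \left(-150 - \frac{238171}{3505315}\right) - 31258 = - \frac{526035421}{3505315} - 31258 = - \frac{110095171691}{3505315}$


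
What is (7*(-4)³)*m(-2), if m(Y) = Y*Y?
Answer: -1792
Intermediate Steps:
m(Y) = Y²
(7*(-4)³)*m(-2) = (7*(-4)³)*(-2)² = (7*(-64))*4 = -448*4 = -1792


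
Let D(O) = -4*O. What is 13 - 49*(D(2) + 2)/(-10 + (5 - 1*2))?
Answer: -29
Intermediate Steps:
13 - 49*(D(2) + 2)/(-10 + (5 - 1*2)) = 13 - 49*(-4*2 + 2)/(-10 + (5 - 1*2)) = 13 - 49*(-8 + 2)/(-10 + (5 - 2)) = 13 - (-294)/(-10 + 3) = 13 - (-294)/(-7) = 13 - (-294)*(-1)/7 = 13 - 49*6/7 = 13 - 42 = -29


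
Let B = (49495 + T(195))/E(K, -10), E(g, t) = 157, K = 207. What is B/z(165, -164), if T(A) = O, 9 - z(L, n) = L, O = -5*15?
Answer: -12355/6123 ≈ -2.0178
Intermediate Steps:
O = -75
z(L, n) = 9 - L
T(A) = -75
B = 49420/157 (B = (49495 - 75)/157 = 49420*(1/157) = 49420/157 ≈ 314.78)
B/z(165, -164) = 49420/(157*(9 - 1*165)) = 49420/(157*(9 - 165)) = (49420/157)/(-156) = (49420/157)*(-1/156) = -12355/6123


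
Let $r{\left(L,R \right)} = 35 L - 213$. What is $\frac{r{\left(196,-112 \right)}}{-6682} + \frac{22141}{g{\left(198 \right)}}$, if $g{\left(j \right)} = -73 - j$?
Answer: $- \frac{149747499}{1810822} \approx -82.696$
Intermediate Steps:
$r{\left(L,R \right)} = -213 + 35 L$
$\frac{r{\left(196,-112 \right)}}{-6682} + \frac{22141}{g{\left(198 \right)}} = \frac{-213 + 35 \cdot 196}{-6682} + \frac{22141}{-73 - 198} = \left(-213 + 6860\right) \left(- \frac{1}{6682}\right) + \frac{22141}{-73 - 198} = 6647 \left(- \frac{1}{6682}\right) + \frac{22141}{-271} = - \frac{6647}{6682} + 22141 \left(- \frac{1}{271}\right) = - \frac{6647}{6682} - \frac{22141}{271} = - \frac{149747499}{1810822}$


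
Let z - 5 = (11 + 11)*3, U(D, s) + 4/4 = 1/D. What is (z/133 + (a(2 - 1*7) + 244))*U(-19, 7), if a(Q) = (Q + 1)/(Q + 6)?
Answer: -639820/2527 ≈ -253.19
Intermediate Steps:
U(D, s) = -1 + 1/D
a(Q) = (1 + Q)/(6 + Q)
z = 71 (z = 5 + (11 + 11)*3 = 5 + 22*3 = 5 + 66 = 71)
(z/133 + (a(2 - 1*7) + 244))*U(-19, 7) = (71/133 + ((1 + (2 - 1*7))/(6 + (2 - 1*7)) + 244))*((1 - 1*(-19))/(-19)) = (71*(1/133) + ((1 + (2 - 7))/(6 + (2 - 7)) + 244))*(-(1 + 19)/19) = (71/133 + ((1 - 5)/(6 - 5) + 244))*(-1/19*20) = (71/133 + (-4/1 + 244))*(-20/19) = (71/133 + (1*(-4) + 244))*(-20/19) = (71/133 + (-4 + 244))*(-20/19) = (71/133 + 240)*(-20/19) = (31991/133)*(-20/19) = -639820/2527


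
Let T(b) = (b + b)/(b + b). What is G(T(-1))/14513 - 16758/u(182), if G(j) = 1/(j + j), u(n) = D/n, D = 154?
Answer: -6323430193/319286 ≈ -19805.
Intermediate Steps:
u(n) = 154/n
T(b) = 1 (T(b) = (2*b)/((2*b)) = (2*b)*(1/(2*b)) = 1)
G(j) = 1/(2*j)
G(T(-1))/14513 - 16758/u(182) = ((1/2)/1)/14513 - 16758/(154/182) = ((1/2)*1)*(1/14513) - 16758/(154*(1/182)) = (1/2)*(1/14513) - 16758/11/13 = 1/29026 - 16758*13/11 = 1/29026 - 217854/11 = -6323430193/319286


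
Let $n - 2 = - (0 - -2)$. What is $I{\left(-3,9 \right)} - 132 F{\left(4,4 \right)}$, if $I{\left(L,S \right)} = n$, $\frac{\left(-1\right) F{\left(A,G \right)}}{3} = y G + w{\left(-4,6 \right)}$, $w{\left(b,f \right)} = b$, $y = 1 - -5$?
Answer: $7920$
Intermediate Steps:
$y = 6$ ($y = 1 + 5 = 6$)
$n = 0$ ($n = 2 - \left(0 - -2\right) = 2 - \left(0 + 2\right) = 2 - 2 = 0$)
$F{\left(A,G \right)} = 12 - 18 G$ ($F{\left(A,G \right)} = - 3 \left(6 G - 4\right) = - 3 \left(-4 + 6 G\right) = 12 - 18 G$)
$I{\left(L,S \right)} = 0$
$I{\left(-3,9 \right)} - 132 F{\left(4,4 \right)} = 0 - 132 \left(12 - 72\right) = 0 - -7920 = 0 + 7920 = 7920$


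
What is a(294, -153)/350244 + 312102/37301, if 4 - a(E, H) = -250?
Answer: 54660663671/6532225722 ≈ 8.3678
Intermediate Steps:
a(E, H) = 254 (a(E, H) = 4 - 1*(-250) = 4 + 250 = 254)
a(294, -153)/350244 + 312102/37301 = 254/350244 + 312102/37301 = 254*(1/350244) + 312102*(1/37301) = 127/175122 + 312102/37301 = 54660663671/6532225722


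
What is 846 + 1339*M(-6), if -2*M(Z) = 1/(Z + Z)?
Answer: 21643/24 ≈ 901.79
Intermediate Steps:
M(Z) = -1/(4*Z) (M(Z) = -1/(2*(Z + Z)) = -1/(2*Z)/2 = -1/(4*Z))
846 + 1339*M(-6) = 846 + 1339*(-¼/(-6)) = 846 + 1339*(-¼*(-⅙)) = 846 + 1339*(1/24) = 846 + 1339/24 = 21643/24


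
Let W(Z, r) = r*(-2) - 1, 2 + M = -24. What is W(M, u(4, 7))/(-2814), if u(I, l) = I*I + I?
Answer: 41/2814 ≈ 0.014570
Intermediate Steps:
u(I, l) = I + I² (u(I, l) = I² + I = I + I²)
M = -26 (M = -2 - 24 = -26)
W(Z, r) = -1 - 2*r (W(Z, r) = -2*r - 1 = -1 - 2*r)
W(M, u(4, 7))/(-2814) = (-1 - 8*(1 + 4))/(-2814) = (-1 - 8*5)*(-1/2814) = (-1 - 2*20)*(-1/2814) = (-1 - 40)*(-1/2814) = -41*(-1/2814) = 41/2814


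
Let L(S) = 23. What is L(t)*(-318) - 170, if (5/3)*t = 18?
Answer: -7484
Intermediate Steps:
t = 54/5 (t = (⅗)*18 = 54/5 ≈ 10.800)
L(t)*(-318) - 170 = 23*(-318) - 170 = -7314 - 170 = -7484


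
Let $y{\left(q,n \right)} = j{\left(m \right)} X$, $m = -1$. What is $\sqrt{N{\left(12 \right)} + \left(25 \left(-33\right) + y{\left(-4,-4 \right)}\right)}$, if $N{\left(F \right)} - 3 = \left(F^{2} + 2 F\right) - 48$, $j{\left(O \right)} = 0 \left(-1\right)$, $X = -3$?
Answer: $3 i \sqrt{78} \approx 26.495 i$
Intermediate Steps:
$j{\left(O \right)} = 0$
$N{\left(F \right)} = -45 + F^{2} + 2 F$ ($N{\left(F \right)} = 3 - \left(48 - F^{2} - 2 F\right) = 3 + \left(-48 + F^{2} + 2 F\right) = -45 + F^{2} + 2 F$)
$y{\left(q,n \right)} = 0$ ($y{\left(q,n \right)} = 0 \left(-3\right) = 0$)
$\sqrt{N{\left(12 \right)} + \left(25 \left(-33\right) + y{\left(-4,-4 \right)}\right)} = \sqrt{\left(-45 + 12^{2} + 2 \cdot 12\right) + \left(25 \left(-33\right) + 0\right)} = \sqrt{\left(-45 + 144 + 24\right) + \left(-825 + 0\right)} = \sqrt{123 - 825} = \sqrt{-702} = 3 i \sqrt{78}$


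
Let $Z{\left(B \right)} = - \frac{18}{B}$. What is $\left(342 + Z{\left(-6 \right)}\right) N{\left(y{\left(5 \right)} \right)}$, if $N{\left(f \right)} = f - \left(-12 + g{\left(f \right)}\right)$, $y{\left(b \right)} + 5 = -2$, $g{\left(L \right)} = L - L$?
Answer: $1725$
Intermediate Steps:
$g{\left(L \right)} = 0$
$y{\left(b \right)} = -7$ ($y{\left(b \right)} = -5 - 2 = -7$)
$N{\left(f \right)} = 12 + f$ ($N{\left(f \right)} = f + \left(12 - 0\right) = f + \left(12 + 0\right) = f + 12 = 12 + f$)
$\left(342 + Z{\left(-6 \right)}\right) N{\left(y{\left(5 \right)} \right)} = \left(342 - \frac{18}{-6}\right) \left(12 - 7\right) = \left(342 - -3\right) 5 = \left(342 + 3\right) 5 = 345 \cdot 5 = 1725$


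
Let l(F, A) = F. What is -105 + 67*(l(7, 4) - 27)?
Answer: -1445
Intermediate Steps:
-105 + 67*(l(7, 4) - 27) = -105 + 67*(7 - 27) = -105 + 67*(-20) = -105 - 1340 = -1445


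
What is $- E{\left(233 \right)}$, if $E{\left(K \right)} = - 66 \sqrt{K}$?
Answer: $66 \sqrt{233} \approx 1007.4$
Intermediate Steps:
$- E{\left(233 \right)} = - \left(-66\right) \sqrt{233} = 66 \sqrt{233}$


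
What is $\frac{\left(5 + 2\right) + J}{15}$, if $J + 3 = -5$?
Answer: $- \frac{1}{15} \approx -0.066667$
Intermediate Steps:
$J = -8$ ($J = -3 - 5 = -8$)
$\frac{\left(5 + 2\right) + J}{15} = \frac{\left(5 + 2\right) - 8}{15} = \left(7 - 8\right) \frac{1}{15} = \left(-1\right) \frac{1}{15} = - \frac{1}{15}$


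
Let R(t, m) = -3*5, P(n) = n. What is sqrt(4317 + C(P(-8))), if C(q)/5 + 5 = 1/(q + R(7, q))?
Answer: sqrt(2270353)/23 ≈ 65.512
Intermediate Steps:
R(t, m) = -15
C(q) = -25 + 5/(-15 + q) (C(q) = -25 + 5/(q - 15) = -25 + 5/(-15 + q))
sqrt(4317 + C(P(-8))) = sqrt(4317 + 5*(76 - 5*(-8))/(-15 - 8)) = sqrt(4317 + 5*(76 + 40)/(-23)) = sqrt(4317 + 5*(-1/23)*116) = sqrt(4317 - 580/23) = sqrt(98711/23) = sqrt(2270353)/23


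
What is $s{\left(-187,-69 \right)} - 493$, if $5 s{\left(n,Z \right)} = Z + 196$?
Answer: $- \frac{2338}{5} \approx -467.6$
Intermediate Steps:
$s{\left(n,Z \right)} = \frac{196}{5} + \frac{Z}{5}$ ($s{\left(n,Z \right)} = \frac{Z + 196}{5} = \frac{196 + Z}{5} = \frac{196}{5} + \frac{Z}{5}$)
$s{\left(-187,-69 \right)} - 493 = \left(\frac{196}{5} + \frac{1}{5} \left(-69\right)\right) - 493 = \left(\frac{196}{5} - \frac{69}{5}\right) + \left(-22486 + 21993\right) = \frac{127}{5} - 493 = - \frac{2338}{5}$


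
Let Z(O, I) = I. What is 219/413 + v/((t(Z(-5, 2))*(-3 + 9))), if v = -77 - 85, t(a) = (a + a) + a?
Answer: -3279/826 ≈ -3.9697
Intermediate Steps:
t(a) = 3*a (t(a) = 2*a + a = 3*a)
v = -162
219/413 + v/((t(Z(-5, 2))*(-3 + 9))) = 219/413 - 162*1/(6*(-3 + 9)) = 219*(1/413) - 162/(6*6) = 219/413 - 162/36 = 219/413 - 162*1/36 = 219/413 - 9/2 = -3279/826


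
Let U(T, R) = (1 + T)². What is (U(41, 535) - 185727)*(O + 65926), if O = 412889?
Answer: -88084243845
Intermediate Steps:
(U(41, 535) - 185727)*(O + 65926) = ((1 + 41)² - 185727)*(412889 + 65926) = (42² - 185727)*478815 = (1764 - 185727)*478815 = -183963*478815 = -88084243845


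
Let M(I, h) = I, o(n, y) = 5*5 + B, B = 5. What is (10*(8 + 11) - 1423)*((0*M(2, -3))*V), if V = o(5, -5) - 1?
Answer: 0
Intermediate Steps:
o(n, y) = 30 (o(n, y) = 5*5 + 5 = 25 + 5 = 30)
V = 29 (V = 30 - 1 = 29)
(10*(8 + 11) - 1423)*((0*M(2, -3))*V) = (10*(8 + 11) - 1423)*((0*2)*29) = (10*19 - 1423)*(0*29) = (190 - 1423)*0 = -1233*0 = 0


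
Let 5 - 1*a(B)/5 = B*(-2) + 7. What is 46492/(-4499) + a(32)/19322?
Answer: -448461867/43464839 ≈ -10.318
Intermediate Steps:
a(B) = -10 + 10*B (a(B) = 25 - 5*(B*(-2) + 7) = 25 - 5*(-2*B + 7) = 25 - 5*(7 - 2*B) = 25 + (-35 + 10*B) = -10 + 10*B)
46492/(-4499) + a(32)/19322 = 46492/(-4499) + (-10 + 10*32)/19322 = 46492*(-1/4499) + (-10 + 320)*(1/19322) = -46492/4499 + 310*(1/19322) = -46492/4499 + 155/9661 = -448461867/43464839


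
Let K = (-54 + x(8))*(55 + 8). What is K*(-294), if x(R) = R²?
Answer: -185220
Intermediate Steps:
K = 630 (K = (-54 + 8²)*(55 + 8) = (-54 + 64)*63 = 10*63 = 630)
K*(-294) = 630*(-294) = -185220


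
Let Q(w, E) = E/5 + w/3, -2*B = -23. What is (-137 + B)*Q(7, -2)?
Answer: -7279/30 ≈ -242.63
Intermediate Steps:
B = 23/2 (B = -½*(-23) = 23/2 ≈ 11.500)
Q(w, E) = w/3 + E/5 (Q(w, E) = E*(⅕) + w*(⅓) = E/5 + w/3 = w/3 + E/5)
(-137 + B)*Q(7, -2) = (-137 + 23/2)*((⅓)*7 + (⅕)*(-2)) = -251*(7/3 - ⅖)/2 = -251/2*29/15 = -7279/30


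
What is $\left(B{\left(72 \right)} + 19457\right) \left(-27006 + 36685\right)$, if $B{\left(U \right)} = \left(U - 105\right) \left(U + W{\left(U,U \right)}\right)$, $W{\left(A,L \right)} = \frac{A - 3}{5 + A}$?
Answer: $\frac{1155285440}{7} \approx 1.6504 \cdot 10^{8}$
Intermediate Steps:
$W{\left(A,L \right)} = \frac{-3 + A}{5 + A}$
$B{\left(U \right)} = \left(-105 + U\right) \left(U + \frac{-3 + U}{5 + U}\right)$ ($B{\left(U \right)} = \left(U - 105\right) \left(U + \frac{-3 + U}{5 + U}\right) = \left(-105 + U\right) \left(U + \frac{-3 + U}{5 + U}\right)$)
$\left(B{\left(72 \right)} + 19457\right) \left(-27006 + 36685\right) = \left(\frac{315 + 72^{3} - 45576 - 99 \cdot 72^{2}}{5 + 72} + 19457\right) \left(-27006 + 36685\right) = \left(\frac{315 + 373248 - 45576 - 513216}{77} + 19457\right) 9679 = \left(\frac{1}{77} \left(-185229\right) + 19457\right) 9679 = \left(- \frac{16839}{7} + 19457\right) 9679 = \frac{119360}{7} \cdot 9679 = \frac{1155285440}{7}$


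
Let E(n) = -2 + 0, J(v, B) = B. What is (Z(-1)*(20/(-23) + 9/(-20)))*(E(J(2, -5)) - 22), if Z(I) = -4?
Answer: -14568/115 ≈ -126.68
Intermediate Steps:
E(n) = -2
(Z(-1)*(20/(-23) + 9/(-20)))*(E(J(2, -5)) - 22) = (-4*(20/(-23) + 9/(-20)))*(-2 - 22) = -4*(20*(-1/23) + 9*(-1/20))*(-24) = -4*(-20/23 - 9/20)*(-24) = -4*(-607/460)*(-24) = (607/115)*(-24) = -14568/115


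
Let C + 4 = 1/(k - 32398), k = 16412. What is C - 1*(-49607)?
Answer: 792953557/15986 ≈ 49603.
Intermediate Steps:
C = -63945/15986 (C = -4 + 1/(16412 - 32398) = -4 + 1/(-15986) = -4 - 1/15986 = -63945/15986 ≈ -4.0001)
C - 1*(-49607) = -63945/15986 - 1*(-49607) = -63945/15986 + 49607 = 792953557/15986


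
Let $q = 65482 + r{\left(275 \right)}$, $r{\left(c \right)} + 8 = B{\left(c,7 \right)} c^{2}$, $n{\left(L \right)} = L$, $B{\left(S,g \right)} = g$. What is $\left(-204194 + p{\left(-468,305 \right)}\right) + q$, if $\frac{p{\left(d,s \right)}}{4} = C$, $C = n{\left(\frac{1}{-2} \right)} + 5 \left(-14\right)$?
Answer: $390373$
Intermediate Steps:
$r{\left(c \right)} = -8 + 7 c^{2}$
$C = - \frac{141}{2}$ ($C = \frac{1}{-2} + 5 \left(-14\right) = - \frac{1}{2} - 70 = - \frac{141}{2} \approx -70.5$)
$p{\left(d,s \right)} = -282$ ($p{\left(d,s \right)} = 4 \left(- \frac{141}{2}\right) = -282$)
$q = 594849$ ($q = 65482 - \left(8 - 7 \cdot 275^{2}\right) = 65482 + \left(-8 + 7 \cdot 75625\right) = 65482 + \left(-8 + 529375\right) = 65482 + 529367 = 594849$)
$\left(-204194 + p{\left(-468,305 \right)}\right) + q = \left(-204194 - 282\right) + 594849 = -204476 + 594849 = 390373$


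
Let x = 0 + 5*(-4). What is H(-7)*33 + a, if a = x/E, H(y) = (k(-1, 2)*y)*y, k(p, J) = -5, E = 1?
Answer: -8105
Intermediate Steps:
x = -20 (x = 0 - 20 = -20)
H(y) = -5*y² (H(y) = (-5*y)*y = -5*y²)
a = -20 (a = -20/1 = -20*1 = -20)
H(-7)*33 + a = -5*(-7)²*33 - 20 = -5*49*33 - 20 = -245*33 - 20 = -8085 - 20 = -8105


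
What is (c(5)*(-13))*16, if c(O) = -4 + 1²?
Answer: 624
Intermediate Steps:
c(O) = -3 (c(O) = -4 + 1 = -3)
(c(5)*(-13))*16 = -3*(-13)*16 = 39*16 = 624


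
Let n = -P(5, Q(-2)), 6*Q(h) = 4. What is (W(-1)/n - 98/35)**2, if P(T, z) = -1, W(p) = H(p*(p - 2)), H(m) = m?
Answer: 1/25 ≈ 0.040000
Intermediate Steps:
Q(h) = 2/3 (Q(h) = (1/6)*4 = 2/3)
W(p) = p*(-2 + p) (W(p) = p*(p - 2) = p*(-2 + p))
n = 1 (n = -1*(-1) = 1)
(W(-1)/n - 98/35)**2 = (-(-2 - 1)/1 - 98/35)**2 = (-1*(-3)*1 - 98*1/35)**2 = (3*1 - 14/5)**2 = (3 - 14/5)**2 = (1/5)**2 = 1/25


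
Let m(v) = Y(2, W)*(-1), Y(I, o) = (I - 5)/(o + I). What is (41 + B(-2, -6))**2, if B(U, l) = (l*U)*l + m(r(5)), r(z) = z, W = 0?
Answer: 3481/4 ≈ 870.25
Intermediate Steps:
Y(I, o) = (-5 + I)/(I + o)
m(v) = 3/2 (m(v) = ((-5 + 2)/(2 + 0))*(-1) = (-3/2)*(-1) = ((1/2)*(-3))*(-1) = -3/2*(-1) = 3/2)
B(U, l) = 3/2 + U*l**2 (B(U, l) = (l*U)*l + 3/2 = (U*l)*l + 3/2 = U*l**2 + 3/2 = 3/2 + U*l**2)
(41 + B(-2, -6))**2 = (41 + (3/2 - 2*(-6)**2))**2 = (41 + (3/2 - 2*36))**2 = (41 + (3/2 - 72))**2 = (41 - 141/2)**2 = (-59/2)**2 = 3481/4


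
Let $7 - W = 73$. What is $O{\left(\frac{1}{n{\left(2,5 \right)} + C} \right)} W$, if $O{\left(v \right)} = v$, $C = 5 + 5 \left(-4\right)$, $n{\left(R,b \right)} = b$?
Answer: $\frac{33}{5} \approx 6.6$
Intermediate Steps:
$C = -15$ ($C = 5 - 20 = -15$)
$W = -66$ ($W = 7 - 73 = -66$)
$O{\left(\frac{1}{n{\left(2,5 \right)} + C} \right)} W = \frac{1}{5 - 15} \left(-66\right) = \frac{1}{-10} \left(-66\right) = \left(- \frac{1}{10}\right) \left(-66\right) = \frac{33}{5}$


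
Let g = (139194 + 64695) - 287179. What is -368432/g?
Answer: 184216/41645 ≈ 4.4235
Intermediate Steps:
g = -83290 (g = 203889 - 287179 = -83290)
-368432/g = -368432/(-83290) = -368432*(-1/83290) = 184216/41645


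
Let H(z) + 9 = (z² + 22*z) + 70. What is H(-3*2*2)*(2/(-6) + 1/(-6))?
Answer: 59/2 ≈ 29.500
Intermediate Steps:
H(z) = 61 + z² + 22*z (H(z) = -9 + ((z² + 22*z) + 70) = -9 + (70 + z² + 22*z) = 61 + z² + 22*z)
H(-3*2*2)*(2/(-6) + 1/(-6)) = (61 + (-3*2*2)² + 22*(-3*2*2))*(2/(-6) + 1/(-6)) = (61 + (-6*2)² + 22*(-6*2))*(2*(-⅙) + 1*(-⅙)) = (61 + (-12)² + 22*(-12))*(-⅓ - ⅙) = (61 + 144 - 264)*(-½) = -59*(-½) = 59/2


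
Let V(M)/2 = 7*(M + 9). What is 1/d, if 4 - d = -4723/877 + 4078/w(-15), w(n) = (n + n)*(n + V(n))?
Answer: 1302345/10434832 ≈ 0.12481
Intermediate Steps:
V(M) = 126 + 14*M (V(M) = 2*(7*(M + 9)) = 2*(7*(9 + M)) = 2*(63 + 7*M) = 126 + 14*M)
w(n) = 2*n*(126 + 15*n) (w(n) = (n + n)*(n + (126 + 14*n)) = (2*n)*(126 + 15*n) = 2*n*(126 + 15*n))
d = 10434832/1302345 (d = 4 - (-4723/877 + 4078/((6*(-15)*(42 + 5*(-15))))) = 4 - (-4723*1/877 + 4078/((6*(-15)*(42 - 75)))) = 4 - (-4723/877 + 4078/((6*(-15)*(-33)))) = 4 - (-4723/877 + 4078/2970) = 4 - (-4723/877 + 4078*(1/2970)) = 4 - (-4723/877 + 2039/1485) = 4 - 1*(-5225452/1302345) = 4 + 5225452/1302345 = 10434832/1302345 ≈ 8.0123)
1/d = 1/(10434832/1302345) = 1302345/10434832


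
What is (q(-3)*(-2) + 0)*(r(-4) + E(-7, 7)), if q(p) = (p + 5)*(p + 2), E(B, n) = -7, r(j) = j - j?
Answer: -28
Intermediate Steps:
r(j) = 0
q(p) = (2 + p)*(5 + p) (q(p) = (5 + p)*(2 + p) = (2 + p)*(5 + p))
(q(-3)*(-2) + 0)*(r(-4) + E(-7, 7)) = ((10 + (-3)**2 + 7*(-3))*(-2) + 0)*(0 - 7) = ((10 + 9 - 21)*(-2) + 0)*(-7) = (-2*(-2) + 0)*(-7) = (4 + 0)*(-7) = 4*(-7) = -28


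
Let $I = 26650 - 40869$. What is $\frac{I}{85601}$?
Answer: $- \frac{14219}{85601} \approx -0.16611$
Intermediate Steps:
$I = -14219$ ($I = 26650 - 40869 = -14219$)
$\frac{I}{85601} = - \frac{14219}{85601}$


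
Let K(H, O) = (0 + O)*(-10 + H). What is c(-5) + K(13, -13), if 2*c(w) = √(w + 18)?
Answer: -39 + √13/2 ≈ -37.197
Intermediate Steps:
K(H, O) = O*(-10 + H)
c(w) = √(18 + w)/2 (c(w) = √(w + 18)/2 = √(18 + w)/2)
c(-5) + K(13, -13) = √(18 - 5)/2 - 13*(-10 + 13) = √13/2 - 13*3 = √13/2 - 39 = -39 + √13/2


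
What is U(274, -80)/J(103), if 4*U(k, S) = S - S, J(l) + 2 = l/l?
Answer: 0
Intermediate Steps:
J(l) = -1 (J(l) = -2 + l/l = -2 + 1 = -1)
U(k, S) = 0 (U(k, S) = (S - S)/4 = (¼)*0 = 0)
U(274, -80)/J(103) = 0/(-1) = 0*(-1) = 0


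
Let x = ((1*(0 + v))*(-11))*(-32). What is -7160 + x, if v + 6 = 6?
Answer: -7160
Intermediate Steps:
v = 0 (v = -6 + 6 = 0)
x = 0 (x = ((1*(0 + 0))*(-11))*(-32) = ((1*0)*(-11))*(-32) = (0*(-11))*(-32) = 0*(-32) = 0)
-7160 + x = -7160 + 0 = -7160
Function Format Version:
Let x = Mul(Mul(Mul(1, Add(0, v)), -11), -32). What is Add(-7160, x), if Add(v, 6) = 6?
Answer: -7160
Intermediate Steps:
v = 0 (v = Add(-6, 6) = 0)
x = 0 (x = Mul(Mul(Mul(1, Add(0, 0)), -11), -32) = Mul(Mul(Mul(1, 0), -11), -32) = Mul(Mul(0, -11), -32) = Mul(0, -32) = 0)
Add(-7160, x) = Add(-7160, 0) = -7160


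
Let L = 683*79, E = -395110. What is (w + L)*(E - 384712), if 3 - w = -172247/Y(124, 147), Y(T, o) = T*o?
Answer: -383576945323697/9114 ≈ -4.2087e+10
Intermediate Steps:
L = 53957
w = 226931/18228 (w = 3 - (-172247)/(124*147) = 3 - (-172247)/18228 = 3 - 1*(-172247/18228) = 3 + 172247/18228 = 226931/18228 ≈ 12.450)
(w + L)*(E - 384712) = (226931/18228 + 53957)*(-395110 - 384712) = (983755127/18228)*(-779822) = -383576945323697/9114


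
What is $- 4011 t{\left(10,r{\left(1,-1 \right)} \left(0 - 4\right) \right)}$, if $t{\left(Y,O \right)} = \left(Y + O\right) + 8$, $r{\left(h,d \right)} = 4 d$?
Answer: $-136374$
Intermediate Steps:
$t{\left(Y,O \right)} = 8 + O + Y$ ($t{\left(Y,O \right)} = \left(O + Y\right) + 8 = 8 + O + Y$)
$- 4011 t{\left(10,r{\left(1,-1 \right)} \left(0 - 4\right) \right)} = - 4011 \left(8 + 4 \left(-1\right) \left(0 - 4\right) + 10\right) = - 4011 \left(8 - -16 + 10\right) = - 4011 \left(8 + 16 + 10\right) = \left(-4011\right) 34 = -136374$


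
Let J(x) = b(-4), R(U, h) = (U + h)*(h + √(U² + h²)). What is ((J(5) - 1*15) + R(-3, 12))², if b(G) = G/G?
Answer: 21229 + 5076*√17 ≈ 42158.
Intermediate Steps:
b(G) = 1
J(x) = 1
((J(5) - 1*15) + R(-3, 12))² = ((1 - 1*15) + (12² - 3*12 - 3*√((-3)² + 12²) + 12*√((-3)² + 12²)))² = ((1 - 15) + (144 - 36 - 3*√(9 + 144) + 12*√(9 + 144)))² = (-14 + (144 - 36 - 9*√17 + 12*√153))² = (-14 + (144 - 36 - 9*√17 + 12*(3*√17)))² = (-14 + (144 - 36 - 9*√17 + 36*√17))² = (-14 + (108 + 27*√17))² = (94 + 27*√17)²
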